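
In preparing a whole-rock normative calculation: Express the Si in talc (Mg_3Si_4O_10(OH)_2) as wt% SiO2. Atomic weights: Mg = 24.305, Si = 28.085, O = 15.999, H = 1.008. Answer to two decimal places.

63.37 wt%

Molar mass of Mg_3Si_4O_10(OH)_2 = 3*24.305 + 4*28.085 + 12*15.999 + 2*1.008 = 379.259 g/mol.
Each formula unit contains 4 Si, equivalent to 4/1 = 4.0000 mol SiO2.
M(SiO2) = 1×28.085 + 2×15.999 = 60.083 g/mol.
Mass of SiO2 per formula unit = 4.0000 × 60.083 = 240.332 g.
SiO2 wt% = 240.332 / 379.259 × 100 = 63.37%.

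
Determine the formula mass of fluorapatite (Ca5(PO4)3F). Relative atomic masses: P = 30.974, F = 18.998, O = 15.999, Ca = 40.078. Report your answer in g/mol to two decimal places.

The formula mass is the sum 5·40.078 + 3·30.974 + 12·15.999 + 1·18.998.

504.30 g/mol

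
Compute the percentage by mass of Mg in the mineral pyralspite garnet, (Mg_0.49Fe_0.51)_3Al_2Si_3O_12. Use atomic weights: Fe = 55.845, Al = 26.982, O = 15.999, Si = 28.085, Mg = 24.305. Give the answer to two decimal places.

Formula mass = 1.47·24.305 + 1.53·55.845 + 2·26.982 + 3·28.085 + 12·15.999 = 451.378 g/mol, of which 35.728 g is Mg.
So Mg makes up 35.728/451.378 = 0.0792 of the mass, i.e. 7.92%.

7.92 wt%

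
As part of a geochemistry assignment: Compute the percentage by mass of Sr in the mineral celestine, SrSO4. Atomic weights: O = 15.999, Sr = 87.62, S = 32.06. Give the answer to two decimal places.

47.70 weight percent

Molar mass of SrSO4: 1*87.62 + 1*32.06 + 4*15.999 = 183.676 g/mol.
Mass of Sr per formula unit: 1 × 87.62 = 87.620 g.
Weight fraction Sr = 87.620 / 183.676 = 0.4770.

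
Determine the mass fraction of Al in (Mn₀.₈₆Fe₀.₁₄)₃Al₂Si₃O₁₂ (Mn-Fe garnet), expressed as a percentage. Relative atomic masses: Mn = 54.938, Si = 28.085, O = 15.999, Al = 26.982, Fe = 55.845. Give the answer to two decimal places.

Molar mass of (Mn₀.₈₆Fe₀.₁₄)₃Al₂Si₃O₁₂: 2.58×54.938 + 0.42×55.845 + 2×26.982 + 3×28.085 + 12×15.999 = 495.402 g/mol.
Mass of Al per formula unit: 2 × 26.982 = 53.964 g.
Weight fraction Al = 53.964 / 495.402 = 0.1089.

10.89 wt%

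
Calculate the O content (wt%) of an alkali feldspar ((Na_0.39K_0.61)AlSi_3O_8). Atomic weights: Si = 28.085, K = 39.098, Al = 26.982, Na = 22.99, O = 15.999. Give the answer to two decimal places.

47.05 wt%

Molar mass of (Na_0.39K_0.61)AlSi_3O_8: 0.39·22.99 + 0.61·39.098 + 1·26.982 + 3·28.085 + 8·15.999 = 272.045 g/mol.
Mass of O per formula unit: 8 × 15.999 = 127.992 g.
Weight fraction O = 127.992 / 272.045 = 0.4705.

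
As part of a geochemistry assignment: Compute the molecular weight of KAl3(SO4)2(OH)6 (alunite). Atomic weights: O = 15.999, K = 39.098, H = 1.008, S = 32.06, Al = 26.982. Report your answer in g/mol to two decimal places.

414.20 g/mol

The formula mass is the sum 1×39.098 + 3×26.982 + 2×32.06 + 14×15.999 + 6×1.008.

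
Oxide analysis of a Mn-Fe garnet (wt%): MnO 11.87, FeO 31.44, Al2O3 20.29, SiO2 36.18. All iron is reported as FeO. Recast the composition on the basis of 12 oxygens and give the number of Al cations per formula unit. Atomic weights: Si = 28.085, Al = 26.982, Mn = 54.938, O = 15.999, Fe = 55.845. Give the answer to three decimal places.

1.985 Al apfu

11.87 wt% MnO ÷ 70.937 g/mol = 0.16733 mol, giving 0.16733 Mn and 0.16733 O.
31.44 wt% FeO ÷ 71.844 g/mol = 0.43761 mol, giving 0.43761 Fe and 0.43761 O.
20.29 wt% Al2O3 ÷ 101.961 g/mol = 0.19900 mol, giving 0.39800 Al and 0.59700 O.
36.18 wt% SiO2 ÷ 60.083 g/mol = 0.60217 mol, giving 0.60217 Si and 1.20434 O.
Oxygen sums to 2.40628; scaling by 12/2.40628 = 4.98695 puts the formula on 12 O.
Al: 0.39800 × 4.98695 = 1.985 atoms per formula unit.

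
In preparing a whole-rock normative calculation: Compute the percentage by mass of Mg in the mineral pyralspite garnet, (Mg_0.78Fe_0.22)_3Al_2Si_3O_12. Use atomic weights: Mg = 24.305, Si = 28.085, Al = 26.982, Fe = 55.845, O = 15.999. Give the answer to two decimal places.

13.42 wt%

M((Mg_0.78Fe_0.22)_3Al_2Si_3O_12) = 423.938 g/mol.
Mg contributes 2.34 × 24.305 = 56.874 g per mole.
56.874/423.938 = 0.1342 → 13.42%.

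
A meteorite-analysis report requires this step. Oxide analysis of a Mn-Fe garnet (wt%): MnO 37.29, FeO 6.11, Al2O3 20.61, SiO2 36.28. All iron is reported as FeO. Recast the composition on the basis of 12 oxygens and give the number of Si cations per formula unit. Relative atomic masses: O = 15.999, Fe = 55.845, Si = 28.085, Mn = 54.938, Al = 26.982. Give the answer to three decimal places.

MnO (M=70.937): mol = 0.52568; Mn = 0.52568, O = 0.52568.
FeO (M=71.844): mol = 0.08505; Fe = 0.08505, O = 0.08505.
Al2O3 (M=101.961): mol = 0.20214; Al = 0.40428, O = 0.60642.
SiO2 (M=60.083): mol = 0.60383; Si = 0.60383, O = 1.20766.
ΣO = 2.42481; factor = 12/ΣO = 4.94884.
Si apfu = 0.60383 × 4.94884 = 2.988.

2.988 Si apfu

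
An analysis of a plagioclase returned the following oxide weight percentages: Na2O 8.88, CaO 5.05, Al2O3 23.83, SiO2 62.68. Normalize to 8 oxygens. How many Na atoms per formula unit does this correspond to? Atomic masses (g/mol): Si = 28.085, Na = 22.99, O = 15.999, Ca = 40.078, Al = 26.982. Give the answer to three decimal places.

Na2O: 8.88/61.979 = 0.14327 mol → 0.28654 mol Na, 0.14327 mol O.
CaO: 5.05/56.077 = 0.09005 mol → 0.09005 mol Ca, 0.09005 mol O.
Al2O3: 23.83/101.961 = 0.23372 mol → 0.46744 mol Al, 0.70116 mol O.
SiO2: 62.68/60.083 = 1.04322 mol → 1.04322 mol Si, 2.08644 mol O.
Total oxygen = 3.02092 mol. Normalization factor = 8/3.02092 = 2.64820.
Na per 8 O = 0.28654 × 2.64820 = 0.759.

0.759 Na apfu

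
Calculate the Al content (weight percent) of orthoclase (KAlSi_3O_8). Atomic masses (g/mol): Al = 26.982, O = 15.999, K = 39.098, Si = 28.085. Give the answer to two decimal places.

Formula mass = 1·39.098 + 1·26.982 + 3·28.085 + 8·15.999 = 278.327 g/mol, of which 26.982 g is Al.
So Al makes up 26.982/278.327 = 0.0969 of the mass, i.e. 9.69%.

9.69 weight percent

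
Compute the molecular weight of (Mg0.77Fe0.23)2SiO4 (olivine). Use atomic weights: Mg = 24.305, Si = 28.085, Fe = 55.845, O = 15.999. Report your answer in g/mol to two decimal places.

155.20 g/mol

The formula mass is the sum 1.54(24.305) + 0.46(55.845) + 1(28.085) + 4(15.999).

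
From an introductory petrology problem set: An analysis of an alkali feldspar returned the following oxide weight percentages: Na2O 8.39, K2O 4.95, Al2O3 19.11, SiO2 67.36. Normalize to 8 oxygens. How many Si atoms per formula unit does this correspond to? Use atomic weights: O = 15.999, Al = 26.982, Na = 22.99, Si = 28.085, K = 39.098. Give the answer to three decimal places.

2.997 Si apfu

Na2O (M=61.979): mol = 0.13537; Na = 0.27074, O = 0.13537.
K2O (M=94.195): mol = 0.05255; K = 0.10510, O = 0.05255.
Al2O3 (M=101.961): mol = 0.18742; Al = 0.37484, O = 0.56226.
SiO2 (M=60.083): mol = 1.12112; Si = 1.12112, O = 2.24224.
ΣO = 2.99242; factor = 8/ΣO = 2.67342.
Si apfu = 1.12112 × 2.67342 = 2.997.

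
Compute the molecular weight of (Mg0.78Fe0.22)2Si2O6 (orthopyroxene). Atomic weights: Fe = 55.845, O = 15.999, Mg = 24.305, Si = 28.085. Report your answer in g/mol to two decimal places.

The formula mass is the sum 1.56·24.305 + 0.44·55.845 + 2·28.085 + 6·15.999.

214.65 g/mol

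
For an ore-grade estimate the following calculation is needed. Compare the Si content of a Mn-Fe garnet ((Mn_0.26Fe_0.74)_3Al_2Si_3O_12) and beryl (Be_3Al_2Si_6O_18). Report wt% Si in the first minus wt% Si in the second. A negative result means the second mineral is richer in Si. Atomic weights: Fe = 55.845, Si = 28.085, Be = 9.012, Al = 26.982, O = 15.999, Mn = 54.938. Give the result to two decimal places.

-14.40 percentage points

First mineral: 84.255 g Si in 497.035 g formula = 16.95 wt% Si.
Second mineral: 168.510 g Si in 537.492 g formula = 31.35 wt% Si.
16.95% − 31.35% gives a difference of -14.40 percentage points.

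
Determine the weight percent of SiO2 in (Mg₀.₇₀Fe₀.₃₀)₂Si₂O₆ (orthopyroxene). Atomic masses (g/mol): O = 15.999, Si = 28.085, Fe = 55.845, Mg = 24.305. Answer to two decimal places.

Molar mass of (Mg₀.₇₀Fe₀.₃₀)₂Si₂O₆ = 1.40×24.305 + 0.60×55.845 + 2×28.085 + 6×15.999 = 219.698 g/mol.
Each formula unit contains 2 Si, equivalent to 2/1 = 2.0000 mol SiO2.
M(SiO2) = 1×28.085 + 2×15.999 = 60.083 g/mol.
Mass of SiO2 per formula unit = 2.0000 × 60.083 = 120.166 g.
SiO2 wt% = 120.166 / 219.698 × 100 = 54.70%.

54.70 wt%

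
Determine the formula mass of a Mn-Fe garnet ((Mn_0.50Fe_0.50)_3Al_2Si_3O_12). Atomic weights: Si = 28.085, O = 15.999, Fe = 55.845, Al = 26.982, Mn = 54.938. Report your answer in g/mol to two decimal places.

The formula mass is the sum 1.50×54.938 + 1.50×55.845 + 2×26.982 + 3×28.085 + 12×15.999.

496.38 g/mol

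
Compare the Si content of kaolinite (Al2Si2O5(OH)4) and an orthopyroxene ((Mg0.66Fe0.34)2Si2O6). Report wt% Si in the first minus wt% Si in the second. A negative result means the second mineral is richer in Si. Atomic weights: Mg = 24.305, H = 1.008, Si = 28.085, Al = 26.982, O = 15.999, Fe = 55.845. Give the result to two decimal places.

M(Al2Si2O5(OH)4) = 258.157 g/mol, so wt% Si = 56.170/258.157 × 100 = 21.76%.
M((Mg0.66Fe0.34)2Si2O6) = 222.221 g/mol, so wt% Si = 56.170/222.221 × 100 = 25.28%.
21.76 − 25.28 = -3.52 pp.

-3.52 percentage points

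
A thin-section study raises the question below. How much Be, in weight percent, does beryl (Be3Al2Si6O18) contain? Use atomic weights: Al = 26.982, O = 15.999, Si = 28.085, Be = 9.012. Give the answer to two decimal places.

5.03 weight percent

Molar mass of Be3Al2Si6O18: 3×9.012 + 2×26.982 + 6×28.085 + 18×15.999 = 537.492 g/mol.
Mass of Be per formula unit: 3 × 9.012 = 27.036 g.
Weight fraction Be = 27.036 / 537.492 = 0.0503.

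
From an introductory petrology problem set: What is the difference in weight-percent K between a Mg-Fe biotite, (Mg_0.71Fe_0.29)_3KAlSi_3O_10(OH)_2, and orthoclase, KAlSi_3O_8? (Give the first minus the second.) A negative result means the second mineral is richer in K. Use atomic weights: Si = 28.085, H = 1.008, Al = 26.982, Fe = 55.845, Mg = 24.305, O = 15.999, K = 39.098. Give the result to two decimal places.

-5.26 percentage points

K in (Mg_0.71Fe_0.29)_3KAlSi_3O_10(OH)_2: molar mass 444.694 g/mol; 1×39.098 = 39.098 g → 8.79 wt%.
K in KAlSi_3O_8: molar mass 278.327 g/mol; 1×39.098 = 39.098 g → 14.05 wt%.
Difference = 8.79 − 14.05 = -5.26 percentage points.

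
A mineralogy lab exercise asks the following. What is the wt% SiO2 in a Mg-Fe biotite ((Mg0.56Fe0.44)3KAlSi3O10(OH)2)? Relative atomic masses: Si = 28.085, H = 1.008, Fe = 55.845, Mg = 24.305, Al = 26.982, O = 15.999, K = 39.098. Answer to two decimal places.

M((Mg0.56Fe0.44)3KAlSi3O10(OH)2) = 458.887 g/mol; M(SiO2) = 60.083 g/mol.
Moles SiO2 per formula unit = 3 Si ÷ 1 = 3.0000.
SiO2 fraction = (3.0000 × 60.083) / 458.887 = 180.249/458.887 = 0.3928.

39.28 wt%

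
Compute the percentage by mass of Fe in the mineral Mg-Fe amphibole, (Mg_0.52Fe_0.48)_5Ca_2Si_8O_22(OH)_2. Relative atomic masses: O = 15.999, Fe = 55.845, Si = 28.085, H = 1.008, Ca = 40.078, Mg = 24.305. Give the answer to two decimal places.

15.09 mass %

Molar mass of (Mg_0.52Fe_0.48)_5Ca_2Si_8O_22(OH)_2: 2.60*24.305 + 2.40*55.845 + 2*40.078 + 8*28.085 + 24*15.999 + 2*1.008 = 888.049 g/mol.
Mass of Fe per formula unit: 2.40 × 55.845 = 134.028 g.
Weight fraction Fe = 134.028 / 888.049 = 0.1509.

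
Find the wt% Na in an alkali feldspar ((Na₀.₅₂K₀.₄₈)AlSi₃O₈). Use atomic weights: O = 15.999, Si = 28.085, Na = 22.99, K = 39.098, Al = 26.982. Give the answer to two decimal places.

M((Na₀.₅₂K₀.₄₈)AlSi₃O₈) = 269.951 g/mol.
Na contributes 0.52 × 22.99 = 11.955 g per mole.
11.955/269.951 = 0.0443 → 4.43%.

4.43 mass %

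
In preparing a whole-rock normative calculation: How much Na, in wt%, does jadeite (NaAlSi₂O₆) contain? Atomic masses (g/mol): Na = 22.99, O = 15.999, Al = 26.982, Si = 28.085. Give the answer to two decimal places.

Formula mass = 1*22.99 + 1*26.982 + 2*28.085 + 6*15.999 = 202.136 g/mol, of which 22.990 g is Na.
So Na makes up 22.990/202.136 = 0.1137 of the mass, i.e. 11.37%.

11.37 wt%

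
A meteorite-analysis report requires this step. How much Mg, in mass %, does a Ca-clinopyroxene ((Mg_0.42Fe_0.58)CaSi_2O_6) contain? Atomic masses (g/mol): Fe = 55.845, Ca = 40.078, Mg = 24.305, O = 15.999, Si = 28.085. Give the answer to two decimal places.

4.35 mass %

Molar mass of (Mg_0.42Fe_0.58)CaSi_2O_6: 0.42*24.305 + 0.58*55.845 + 1*40.078 + 2*28.085 + 6*15.999 = 234.840 g/mol.
Mass of Mg per formula unit: 0.42 × 24.305 = 10.208 g.
Weight fraction Mg = 10.208 / 234.840 = 0.0435.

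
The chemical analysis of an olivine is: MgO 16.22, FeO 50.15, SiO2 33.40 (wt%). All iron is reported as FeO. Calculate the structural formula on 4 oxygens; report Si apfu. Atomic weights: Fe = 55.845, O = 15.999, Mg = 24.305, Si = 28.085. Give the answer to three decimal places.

16.22 wt% MgO ÷ 40.304 g/mol = 0.40244 mol, giving 0.40244 Mg and 0.40244 O.
50.15 wt% FeO ÷ 71.844 g/mol = 0.69804 mol, giving 0.69804 Fe and 0.69804 O.
33.40 wt% SiO2 ÷ 60.083 g/mol = 0.55590 mol, giving 0.55590 Si and 1.11180 O.
Oxygen sums to 2.21228; scaling by 4/2.21228 = 1.80809 puts the formula on 4 O.
Si: 0.55590 × 1.80809 = 1.005 atoms per formula unit.

1.005 Si apfu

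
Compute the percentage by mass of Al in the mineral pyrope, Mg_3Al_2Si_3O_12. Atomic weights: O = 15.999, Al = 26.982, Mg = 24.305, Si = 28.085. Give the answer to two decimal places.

M(Mg_3Al_2Si_3O_12) = 403.122 g/mol.
Al contributes 2 × 26.982 = 53.964 g per mole.
53.964/403.122 = 0.1339 → 13.39%.

13.39 weight percent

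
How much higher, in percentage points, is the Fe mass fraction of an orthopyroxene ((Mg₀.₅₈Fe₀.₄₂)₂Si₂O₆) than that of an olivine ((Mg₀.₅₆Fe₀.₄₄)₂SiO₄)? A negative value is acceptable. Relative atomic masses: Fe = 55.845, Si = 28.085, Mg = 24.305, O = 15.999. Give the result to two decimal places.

First mineral: 46.910 g Fe in 227.268 g formula = 20.64 wt% Fe.
Second mineral: 49.144 g Fe in 168.446 g formula = 29.17 wt% Fe.
20.64% − 29.17% gives a difference of -8.53 percentage points.

-8.53 percentage points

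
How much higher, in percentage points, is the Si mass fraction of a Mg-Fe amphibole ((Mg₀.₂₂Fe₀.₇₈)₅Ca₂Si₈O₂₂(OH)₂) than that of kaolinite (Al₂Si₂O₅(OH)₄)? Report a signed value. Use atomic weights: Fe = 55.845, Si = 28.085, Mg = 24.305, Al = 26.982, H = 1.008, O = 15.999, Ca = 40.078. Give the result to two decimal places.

2.26 percentage points

Si in (Mg₀.₂₂Fe₀.₇₈)₅Ca₂Si₈O₂₂(OH)₂: molar mass 935.359 g/mol; 8×28.085 = 224.680 g → 24.02 wt%.
Si in Al₂Si₂O₅(OH)₄: molar mass 258.157 g/mol; 2×28.085 = 56.170 g → 21.76 wt%.
Difference = 24.02 − 21.76 = 2.26 percentage points.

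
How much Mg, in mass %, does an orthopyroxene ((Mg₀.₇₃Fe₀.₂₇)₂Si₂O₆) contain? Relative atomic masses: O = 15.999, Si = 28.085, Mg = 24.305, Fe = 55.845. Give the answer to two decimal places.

Formula mass = 1.46*24.305 + 0.54*55.845 + 2*28.085 + 6*15.999 = 217.806 g/mol, of which 35.485 g is Mg.
So Mg makes up 35.485/217.806 = 0.1629 of the mass, i.e. 16.29%.

16.29 mass %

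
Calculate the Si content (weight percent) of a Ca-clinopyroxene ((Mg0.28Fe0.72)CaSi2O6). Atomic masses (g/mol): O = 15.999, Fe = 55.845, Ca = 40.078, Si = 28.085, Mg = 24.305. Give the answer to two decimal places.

23.48 weight percent

Molar mass of (Mg0.28Fe0.72)CaSi2O6: 0.28·24.305 + 0.72·55.845 + 1·40.078 + 2·28.085 + 6·15.999 = 239.256 g/mol.
Mass of Si per formula unit: 2 × 28.085 = 56.170 g.
Weight fraction Si = 56.170 / 239.256 = 0.2348.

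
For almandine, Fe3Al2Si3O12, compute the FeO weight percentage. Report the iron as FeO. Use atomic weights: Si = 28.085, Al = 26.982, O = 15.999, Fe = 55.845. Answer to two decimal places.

43.30 wt%

M(Fe3Al2Si3O12) = 497.742 g/mol; M(FeO) = 71.844 g/mol.
Moles FeO per formula unit = 3 Fe ÷ 1 = 3.0000.
FeO fraction = (3.0000 × 71.844) / 497.742 = 215.532/497.742 = 0.4330.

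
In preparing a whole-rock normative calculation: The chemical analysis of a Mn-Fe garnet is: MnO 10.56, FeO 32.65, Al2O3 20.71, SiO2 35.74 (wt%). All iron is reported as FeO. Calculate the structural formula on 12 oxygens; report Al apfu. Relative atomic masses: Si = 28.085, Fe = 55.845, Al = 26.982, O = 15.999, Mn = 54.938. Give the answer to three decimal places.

2.029 Al apfu

MnO: 10.56/70.937 = 0.14886 mol → 0.14886 mol Mn, 0.14886 mol O.
FeO: 32.65/71.844 = 0.45446 mol → 0.45446 mol Fe, 0.45446 mol O.
Al2O3: 20.71/101.961 = 0.20312 mol → 0.40624 mol Al, 0.60936 mol O.
SiO2: 35.74/60.083 = 0.59484 mol → 0.59484 mol Si, 1.18968 mol O.
Total oxygen = 2.40236 mol. Normalization factor = 12/2.40236 = 4.99509.
Al per 12 O = 0.40624 × 4.99509 = 2.029.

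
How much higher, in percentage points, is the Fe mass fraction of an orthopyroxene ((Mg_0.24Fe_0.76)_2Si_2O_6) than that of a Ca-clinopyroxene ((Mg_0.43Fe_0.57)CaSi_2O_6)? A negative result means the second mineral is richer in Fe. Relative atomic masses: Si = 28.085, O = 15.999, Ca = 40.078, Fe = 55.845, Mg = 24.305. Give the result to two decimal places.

20.56 percentage points

Fe in (Mg_0.24Fe_0.76)_2Si_2O_6: molar mass 248.715 g/mol; 1.52×55.845 = 84.884 g → 34.13 wt%.
Fe in (Mg_0.43Fe_0.57)CaSi_2O_6: molar mass 234.525 g/mol; 0.57×55.845 = 31.832 g → 13.57 wt%.
Difference = 34.13 − 13.57 = 20.56 percentage points.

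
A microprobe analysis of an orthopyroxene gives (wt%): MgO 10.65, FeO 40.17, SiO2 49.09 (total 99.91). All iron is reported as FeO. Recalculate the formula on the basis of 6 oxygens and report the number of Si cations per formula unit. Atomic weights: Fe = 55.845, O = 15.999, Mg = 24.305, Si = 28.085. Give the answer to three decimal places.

10.65 wt% MgO ÷ 40.304 g/mol = 0.26424 mol, giving 0.26424 Mg and 0.26424 O.
40.17 wt% FeO ÷ 71.844 g/mol = 0.55913 mol, giving 0.55913 Fe and 0.55913 O.
49.09 wt% SiO2 ÷ 60.083 g/mol = 0.81704 mol, giving 0.81704 Si and 1.63408 O.
Oxygen sums to 2.45745; scaling by 6/2.45745 = 2.44156 puts the formula on 6 O.
Si: 0.81704 × 2.44156 = 1.995 atoms per formula unit.

1.995 Si apfu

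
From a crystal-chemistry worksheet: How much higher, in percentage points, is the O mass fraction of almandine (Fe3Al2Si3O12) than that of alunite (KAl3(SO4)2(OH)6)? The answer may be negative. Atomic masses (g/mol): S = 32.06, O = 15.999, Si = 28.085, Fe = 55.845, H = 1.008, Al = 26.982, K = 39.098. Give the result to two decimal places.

-15.51 percentage points

M(Fe3Al2Si3O12) = 497.742 g/mol, so wt% O = 191.988/497.742 × 100 = 38.57%.
M(KAl3(SO4)2(OH)6) = 414.198 g/mol, so wt% O = 223.986/414.198 × 100 = 54.08%.
38.57 − 54.08 = -15.51 pp.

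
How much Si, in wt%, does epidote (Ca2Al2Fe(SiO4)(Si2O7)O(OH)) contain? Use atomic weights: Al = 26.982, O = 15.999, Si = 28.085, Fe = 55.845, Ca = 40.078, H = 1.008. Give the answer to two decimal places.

Molar mass of Ca2Al2Fe(SiO4)(Si2O7)O(OH): 2×40.078 + 2×26.982 + 1×55.845 + 3×28.085 + 13×15.999 + 1×1.008 = 483.215 g/mol.
Mass of Si per formula unit: 3 × 28.085 = 84.255 g.
Weight fraction Si = 84.255 / 483.215 = 0.1744.

17.44 wt%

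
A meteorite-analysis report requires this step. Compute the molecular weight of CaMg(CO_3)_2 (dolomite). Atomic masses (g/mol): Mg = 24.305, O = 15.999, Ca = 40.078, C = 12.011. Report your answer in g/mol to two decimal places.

184.40 g/mol

The formula mass is the sum 1×40.078 + 1×24.305 + 2×12.011 + 6×15.999.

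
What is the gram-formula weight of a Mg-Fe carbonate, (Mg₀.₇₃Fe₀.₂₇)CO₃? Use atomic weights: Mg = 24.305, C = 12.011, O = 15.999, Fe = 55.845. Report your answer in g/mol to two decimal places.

The formula mass is the sum 0.73×24.305 + 0.27×55.845 + 1×12.011 + 3×15.999.

92.83 g/mol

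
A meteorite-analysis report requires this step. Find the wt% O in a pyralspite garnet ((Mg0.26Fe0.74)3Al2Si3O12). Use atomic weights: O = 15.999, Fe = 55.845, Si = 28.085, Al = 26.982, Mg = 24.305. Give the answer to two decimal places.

40.58 weight percent

M((Mg0.26Fe0.74)3Al2Si3O12) = 473.141 g/mol.
O contributes 12 × 15.999 = 191.988 g per mole.
191.988/473.141 = 0.4058 → 40.58%.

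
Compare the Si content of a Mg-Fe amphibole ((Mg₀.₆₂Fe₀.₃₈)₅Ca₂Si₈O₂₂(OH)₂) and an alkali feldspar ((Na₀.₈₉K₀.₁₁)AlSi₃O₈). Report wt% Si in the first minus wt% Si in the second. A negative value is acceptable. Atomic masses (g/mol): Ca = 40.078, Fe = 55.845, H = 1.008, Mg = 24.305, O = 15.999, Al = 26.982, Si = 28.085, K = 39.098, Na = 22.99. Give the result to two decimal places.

-6.16 percentage points

M((Mg₀.₆₂Fe₀.₃₈)₅Ca₂Si₈O₂₂(OH)₂) = 872.279 g/mol, so wt% Si = 224.680/872.279 × 100 = 25.76%.
M((Na₀.₈₉K₀.₁₁)AlSi₃O₈) = 263.991 g/mol, so wt% Si = 84.255/263.991 × 100 = 31.92%.
25.76 − 31.92 = -6.16 pp.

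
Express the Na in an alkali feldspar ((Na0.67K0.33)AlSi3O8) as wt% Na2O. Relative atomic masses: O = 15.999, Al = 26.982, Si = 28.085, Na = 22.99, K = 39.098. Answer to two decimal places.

7.76 wt%

Formula mass = 267.535 g/mol.
0.67 Na → 0.3350 mol Na2O per formula unit; M(Na2O) = 61.979, so Na2O mass = 20.763 g.
20.763/267.535 × 100 = 7.76 wt%.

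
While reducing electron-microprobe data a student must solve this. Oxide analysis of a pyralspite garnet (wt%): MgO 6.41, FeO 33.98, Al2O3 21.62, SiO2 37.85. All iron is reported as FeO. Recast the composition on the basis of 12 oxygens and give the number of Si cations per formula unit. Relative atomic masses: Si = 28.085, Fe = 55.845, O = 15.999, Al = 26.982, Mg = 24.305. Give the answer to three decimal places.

MgO: 6.41/40.304 = 0.15904 mol → 0.15904 mol Mg, 0.15904 mol O.
FeO: 33.98/71.844 = 0.47297 mol → 0.47297 mol Fe, 0.47297 mol O.
Al2O3: 21.62/101.961 = 0.21204 mol → 0.42408 mol Al, 0.63612 mol O.
SiO2: 37.85/60.083 = 0.62996 mol → 0.62996 mol Si, 1.25992 mol O.
Total oxygen = 2.52805 mol. Normalization factor = 12/2.52805 = 4.74674.
Si per 12 O = 0.62996 × 4.74674 = 2.990.

2.990 Si apfu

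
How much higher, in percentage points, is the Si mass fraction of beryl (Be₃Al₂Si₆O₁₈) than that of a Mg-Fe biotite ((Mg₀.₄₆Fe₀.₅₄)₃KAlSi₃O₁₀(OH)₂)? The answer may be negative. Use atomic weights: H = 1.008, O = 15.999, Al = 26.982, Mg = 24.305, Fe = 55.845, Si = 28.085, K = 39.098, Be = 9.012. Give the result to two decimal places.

13.36 percentage points

M(Be₃Al₂Si₆O₁₈) = 537.492 g/mol, so wt% Si = 168.510/537.492 × 100 = 31.35%.
M((Mg₀.₄₆Fe₀.₅₄)₃KAlSi₃O₁₀(OH)₂) = 468.349 g/mol, so wt% Si = 84.255/468.349 × 100 = 17.99%.
31.35 − 17.99 = 13.36 pp.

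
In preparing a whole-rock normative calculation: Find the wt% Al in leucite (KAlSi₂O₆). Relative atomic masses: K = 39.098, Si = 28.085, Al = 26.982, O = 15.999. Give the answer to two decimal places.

Molar mass of KAlSi₂O₆: 1·39.098 + 1·26.982 + 2·28.085 + 6·15.999 = 218.244 g/mol.
Mass of Al per formula unit: 1 × 26.982 = 26.982 g.
Weight fraction Al = 26.982 / 218.244 = 0.1236.

12.36 mass %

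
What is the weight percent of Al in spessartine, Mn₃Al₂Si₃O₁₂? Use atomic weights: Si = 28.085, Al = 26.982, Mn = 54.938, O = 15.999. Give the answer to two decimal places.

Molar mass of Mn₃Al₂Si₃O₁₂: 3×54.938 + 2×26.982 + 3×28.085 + 12×15.999 = 495.021 g/mol.
Mass of Al per formula unit: 2 × 26.982 = 53.964 g.
Weight fraction Al = 53.964 / 495.021 = 0.1090.

10.90 wt%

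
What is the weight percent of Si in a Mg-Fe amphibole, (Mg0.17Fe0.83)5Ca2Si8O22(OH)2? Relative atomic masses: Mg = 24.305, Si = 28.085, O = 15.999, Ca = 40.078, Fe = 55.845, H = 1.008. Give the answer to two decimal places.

23.82 weight percent

Formula mass = 0.85*24.305 + 4.15*55.845 + 2*40.078 + 8*28.085 + 24*15.999 + 2*1.008 = 943.244 g/mol, of which 224.680 g is Si.
So Si makes up 224.680/943.244 = 0.2382 of the mass, i.e. 23.82%.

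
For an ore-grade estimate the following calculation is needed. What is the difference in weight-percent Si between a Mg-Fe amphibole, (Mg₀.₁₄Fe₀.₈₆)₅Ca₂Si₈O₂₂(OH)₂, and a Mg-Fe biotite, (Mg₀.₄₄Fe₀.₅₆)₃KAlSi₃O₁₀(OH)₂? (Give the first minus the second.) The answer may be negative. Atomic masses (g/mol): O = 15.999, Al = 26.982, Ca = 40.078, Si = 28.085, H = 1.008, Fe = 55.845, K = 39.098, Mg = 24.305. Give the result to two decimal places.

5.78 percentage points

Si in (Mg₀.₁₄Fe₀.₈₆)₅Ca₂Si₈O₂₂(OH)₂: molar mass 947.975 g/mol; 8×28.085 = 224.680 g → 23.70 wt%.
Si in (Mg₀.₄₄Fe₀.₅₆)₃KAlSi₃O₁₀(OH)₂: molar mass 470.241 g/mol; 3×28.085 = 84.255 g → 17.92 wt%.
Difference = 23.70 − 17.92 = 5.78 percentage points.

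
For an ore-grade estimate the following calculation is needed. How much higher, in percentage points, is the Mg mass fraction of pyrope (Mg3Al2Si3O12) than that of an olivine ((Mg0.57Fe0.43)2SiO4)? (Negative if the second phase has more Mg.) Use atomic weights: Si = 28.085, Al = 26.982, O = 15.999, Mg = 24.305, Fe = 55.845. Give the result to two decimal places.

Mg in Mg3Al2Si3O12: molar mass 403.122 g/mol; 3×24.305 = 72.915 g → 18.09 wt%.
Mg in (Mg0.57Fe0.43)2SiO4: molar mass 167.815 g/mol; 1.14×24.305 = 27.708 g → 16.51 wt%.
Difference = 18.09 − 16.51 = 1.58 percentage points.

1.58 percentage points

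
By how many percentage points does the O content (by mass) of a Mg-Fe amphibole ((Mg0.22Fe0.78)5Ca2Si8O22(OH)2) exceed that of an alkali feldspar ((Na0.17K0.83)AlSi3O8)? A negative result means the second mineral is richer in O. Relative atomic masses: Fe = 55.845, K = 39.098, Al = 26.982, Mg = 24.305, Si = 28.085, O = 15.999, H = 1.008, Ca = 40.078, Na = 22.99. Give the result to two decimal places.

First mineral: 383.976 g O in 935.359 g formula = 41.05 wt% O.
Second mineral: 127.992 g O in 275.589 g formula = 46.44 wt% O.
41.05% − 46.44% gives a difference of -5.39 percentage points.

-5.39 percentage points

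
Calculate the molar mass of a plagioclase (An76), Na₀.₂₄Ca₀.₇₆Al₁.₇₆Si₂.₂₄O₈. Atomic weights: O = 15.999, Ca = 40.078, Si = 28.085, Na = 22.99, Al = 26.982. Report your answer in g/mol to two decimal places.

The formula mass is the sum 0.24×22.99 + 0.76×40.078 + 1.76×26.982 + 2.24×28.085 + 8×15.999.

274.37 g/mol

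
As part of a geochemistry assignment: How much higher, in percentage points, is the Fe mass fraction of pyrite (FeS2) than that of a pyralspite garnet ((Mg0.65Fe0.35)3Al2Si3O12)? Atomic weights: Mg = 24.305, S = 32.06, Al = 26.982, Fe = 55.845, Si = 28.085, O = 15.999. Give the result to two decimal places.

33.11 percentage points

M(FeS2) = 119.965 g/mol, so wt% Fe = 55.845/119.965 × 100 = 46.55%.
M((Mg0.65Fe0.35)3Al2Si3O12) = 436.239 g/mol, so wt% Fe = 58.637/436.239 × 100 = 13.44%.
46.55 − 13.44 = 33.11 pp.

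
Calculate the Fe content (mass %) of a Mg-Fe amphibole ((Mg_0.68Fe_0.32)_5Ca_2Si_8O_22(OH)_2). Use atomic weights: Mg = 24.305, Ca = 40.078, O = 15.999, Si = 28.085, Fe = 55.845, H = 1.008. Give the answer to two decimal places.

Formula mass = 3.40·24.305 + 1.60·55.845 + 2·40.078 + 8·28.085 + 24·15.999 + 2·1.008 = 862.817 g/mol, of which 89.352 g is Fe.
So Fe makes up 89.352/862.817 = 0.1036 of the mass, i.e. 10.36%.

10.36 mass %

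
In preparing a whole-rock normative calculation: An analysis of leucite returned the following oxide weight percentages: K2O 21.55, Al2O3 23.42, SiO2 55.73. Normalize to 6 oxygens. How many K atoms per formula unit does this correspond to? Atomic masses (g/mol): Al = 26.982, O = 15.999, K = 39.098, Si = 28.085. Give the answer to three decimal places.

0.990 K apfu

21.55 wt% K2O ÷ 94.195 g/mol = 0.22878 mol, giving 0.45756 K and 0.22878 O.
23.42 wt% Al2O3 ÷ 101.961 g/mol = 0.22970 mol, giving 0.45940 Al and 0.68910 O.
55.73 wt% SiO2 ÷ 60.083 g/mol = 0.92755 mol, giving 0.92755 Si and 1.85510 O.
Oxygen sums to 2.77298; scaling by 6/2.77298 = 2.16374 puts the formula on 6 O.
K: 0.45756 × 2.16374 = 0.990 atoms per formula unit.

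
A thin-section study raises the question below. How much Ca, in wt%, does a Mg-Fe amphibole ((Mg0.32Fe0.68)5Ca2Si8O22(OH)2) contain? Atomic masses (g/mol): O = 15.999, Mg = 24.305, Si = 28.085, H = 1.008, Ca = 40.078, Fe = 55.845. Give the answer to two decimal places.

8.72 wt%

Molar mass of (Mg0.32Fe0.68)5Ca2Si8O22(OH)2: 1.60·24.305 + 3.40·55.845 + 2·40.078 + 8·28.085 + 24·15.999 + 2·1.008 = 919.589 g/mol.
Mass of Ca per formula unit: 2 × 40.078 = 80.156 g.
Weight fraction Ca = 80.156 / 919.589 = 0.0872.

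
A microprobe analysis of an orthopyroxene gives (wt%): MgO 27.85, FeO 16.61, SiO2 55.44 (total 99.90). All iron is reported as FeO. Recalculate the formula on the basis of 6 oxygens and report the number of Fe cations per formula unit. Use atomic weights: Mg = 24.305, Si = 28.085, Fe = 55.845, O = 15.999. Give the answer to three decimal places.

27.85 wt% MgO ÷ 40.304 g/mol = 0.69100 mol, giving 0.69100 Mg and 0.69100 O.
16.61 wt% FeO ÷ 71.844 g/mol = 0.23120 mol, giving 0.23120 Fe and 0.23120 O.
55.44 wt% SiO2 ÷ 60.083 g/mol = 0.92272 mol, giving 0.92272 Si and 1.84544 O.
Oxygen sums to 2.76764; scaling by 6/2.76764 = 2.16791 puts the formula on 6 O.
Fe: 0.23120 × 2.16791 = 0.501 atoms per formula unit.

0.501 Fe apfu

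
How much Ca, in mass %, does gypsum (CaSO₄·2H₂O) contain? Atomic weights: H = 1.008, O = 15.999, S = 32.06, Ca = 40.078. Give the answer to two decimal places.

M(CaSO₄·2H₂O) = 172.164 g/mol.
Ca contributes 1 × 40.078 = 40.078 g per mole.
40.078/172.164 = 0.2328 → 23.28%.

23.28 mass %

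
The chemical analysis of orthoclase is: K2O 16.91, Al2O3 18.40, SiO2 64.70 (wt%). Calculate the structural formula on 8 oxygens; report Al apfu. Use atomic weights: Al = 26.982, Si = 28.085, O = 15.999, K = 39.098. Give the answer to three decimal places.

1.004 Al apfu

K2O (M=94.195): mol = 0.17952; K = 0.35904, O = 0.17952.
Al2O3 (M=101.961): mol = 0.18046; Al = 0.36092, O = 0.54138.
SiO2 (M=60.083): mol = 1.07684; Si = 1.07684, O = 2.15368.
ΣO = 2.87458; factor = 8/ΣO = 2.78302.
Al apfu = 0.36092 × 2.78302 = 1.004.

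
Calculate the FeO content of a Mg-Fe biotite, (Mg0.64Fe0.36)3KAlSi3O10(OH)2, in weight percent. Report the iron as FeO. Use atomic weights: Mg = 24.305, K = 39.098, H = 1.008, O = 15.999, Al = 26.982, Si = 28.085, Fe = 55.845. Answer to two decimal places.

Molar mass of (Mg0.64Fe0.36)3KAlSi3O10(OH)2 = 1.92·24.305 + 1.08·55.845 + 1·39.098 + 1·26.982 + 3·28.085 + 12·15.999 + 2·1.008 = 451.317 g/mol.
Each formula unit contains 1.08 Fe, equivalent to 1.08/1 = 1.0800 mol FeO.
M(FeO) = 1×55.845 + 1×15.999 = 71.844 g/mol.
Mass of FeO per formula unit = 1.0800 × 71.844 = 77.592 g.
FeO wt% = 77.592 / 451.317 × 100 = 17.19%.

17.19 wt%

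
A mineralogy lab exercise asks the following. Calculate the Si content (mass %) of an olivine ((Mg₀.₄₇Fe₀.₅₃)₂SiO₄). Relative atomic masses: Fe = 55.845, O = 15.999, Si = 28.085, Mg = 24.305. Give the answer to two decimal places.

Molar mass of (Mg₀.₄₇Fe₀.₅₃)₂SiO₄: 0.94×24.305 + 1.06×55.845 + 1×28.085 + 4×15.999 = 174.123 g/mol.
Mass of Si per formula unit: 1 × 28.085 = 28.085 g.
Weight fraction Si = 28.085 / 174.123 = 0.1613.

16.13 mass %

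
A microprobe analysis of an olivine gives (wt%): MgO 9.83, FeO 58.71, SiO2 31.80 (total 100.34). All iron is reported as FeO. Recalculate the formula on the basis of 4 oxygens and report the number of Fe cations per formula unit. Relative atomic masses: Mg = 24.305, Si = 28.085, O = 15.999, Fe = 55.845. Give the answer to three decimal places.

1.542 Fe apfu

MgO (M=40.304): mol = 0.24390; Mg = 0.24390, O = 0.24390.
FeO (M=71.844): mol = 0.81719; Fe = 0.81719, O = 0.81719.
SiO2 (M=60.083): mol = 0.52927; Si = 0.52927, O = 1.05854.
ΣO = 2.11963; factor = 4/ΣO = 1.88712.
Fe apfu = 0.81719 × 1.88712 = 1.542.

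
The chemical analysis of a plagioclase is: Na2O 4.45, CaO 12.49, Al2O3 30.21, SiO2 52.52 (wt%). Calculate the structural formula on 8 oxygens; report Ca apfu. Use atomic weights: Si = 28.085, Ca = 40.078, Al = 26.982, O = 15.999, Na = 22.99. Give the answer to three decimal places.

0.608 Ca apfu

Na2O (M=61.979): mol = 0.07180; Na = 0.14360, O = 0.07180.
CaO (M=56.077): mol = 0.22273; Ca = 0.22273, O = 0.22273.
Al2O3 (M=101.961): mol = 0.29629; Al = 0.59258, O = 0.88887.
SiO2 (M=60.083): mol = 0.87412; Si = 0.87412, O = 1.74824.
ΣO = 2.93164; factor = 8/ΣO = 2.72885.
Ca apfu = 0.22273 × 2.72885 = 0.608.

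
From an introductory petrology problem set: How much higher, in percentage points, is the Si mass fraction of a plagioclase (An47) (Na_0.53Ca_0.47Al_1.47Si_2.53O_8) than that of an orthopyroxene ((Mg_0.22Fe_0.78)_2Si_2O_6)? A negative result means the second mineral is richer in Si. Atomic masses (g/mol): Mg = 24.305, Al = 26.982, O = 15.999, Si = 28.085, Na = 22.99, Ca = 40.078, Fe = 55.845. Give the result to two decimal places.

3.87 percentage points

M(Na_0.53Ca_0.47Al_1.47Si_2.53O_8) = 269.732 g/mol, so wt% Si = 71.055/269.732 × 100 = 26.34%.
M((Mg_0.22Fe_0.78)_2Si_2O_6) = 249.976 g/mol, so wt% Si = 56.170/249.976 × 100 = 22.47%.
26.34 − 22.47 = 3.87 pp.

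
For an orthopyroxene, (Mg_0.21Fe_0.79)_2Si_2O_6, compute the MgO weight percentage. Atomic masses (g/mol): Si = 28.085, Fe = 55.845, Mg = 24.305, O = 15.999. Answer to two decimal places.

6.75 wt%

M((Mg_0.21Fe_0.79)_2Si_2O_6) = 250.607 g/mol; M(MgO) = 40.304 g/mol.
Moles MgO per formula unit = 0.42 Mg ÷ 1 = 0.4200.
MgO fraction = (0.4200 × 40.304) / 250.607 = 16.928/250.607 = 0.0675.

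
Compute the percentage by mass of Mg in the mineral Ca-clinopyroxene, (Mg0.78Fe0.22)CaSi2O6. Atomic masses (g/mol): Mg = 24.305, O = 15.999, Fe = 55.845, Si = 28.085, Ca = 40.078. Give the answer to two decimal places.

M((Mg0.78Fe0.22)CaSi2O6) = 223.486 g/mol.
Mg contributes 0.78 × 24.305 = 18.958 g per mole.
18.958/223.486 = 0.0848 → 8.48%.

8.48 weight percent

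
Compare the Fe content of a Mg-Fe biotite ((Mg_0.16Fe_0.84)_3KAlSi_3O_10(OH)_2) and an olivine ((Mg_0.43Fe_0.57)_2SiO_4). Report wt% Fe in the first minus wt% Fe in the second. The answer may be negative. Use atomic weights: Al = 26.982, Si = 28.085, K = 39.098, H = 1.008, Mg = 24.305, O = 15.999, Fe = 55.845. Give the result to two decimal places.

First mineral: 140.729 g Fe in 496.735 g formula = 28.33 wt% Fe.
Second mineral: 63.663 g Fe in 176.647 g formula = 36.04 wt% Fe.
28.33% − 36.04% gives a difference of -7.71 percentage points.

-7.71 percentage points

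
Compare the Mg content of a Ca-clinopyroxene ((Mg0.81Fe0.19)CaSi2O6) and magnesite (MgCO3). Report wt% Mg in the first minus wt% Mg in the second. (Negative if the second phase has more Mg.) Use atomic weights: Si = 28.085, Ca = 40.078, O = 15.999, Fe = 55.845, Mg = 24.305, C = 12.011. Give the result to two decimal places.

First mineral: 19.687 g Mg in 222.540 g formula = 8.85 wt% Mg.
Second mineral: 24.305 g Mg in 84.313 g formula = 28.83 wt% Mg.
8.85% − 28.83% gives a difference of -19.98 percentage points.

-19.98 percentage points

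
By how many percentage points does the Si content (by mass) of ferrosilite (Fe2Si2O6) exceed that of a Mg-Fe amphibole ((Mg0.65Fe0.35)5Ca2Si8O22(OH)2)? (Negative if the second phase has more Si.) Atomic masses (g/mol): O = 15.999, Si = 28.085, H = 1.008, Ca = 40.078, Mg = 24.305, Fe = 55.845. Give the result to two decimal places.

-4.61 percentage points

M(Fe2Si2O6) = 263.854 g/mol, so wt% Si = 56.170/263.854 × 100 = 21.29%.
M((Mg0.65Fe0.35)5Ca2Si8O22(OH)2) = 867.548 g/mol, so wt% Si = 224.680/867.548 × 100 = 25.90%.
21.29 − 25.90 = -4.61 pp.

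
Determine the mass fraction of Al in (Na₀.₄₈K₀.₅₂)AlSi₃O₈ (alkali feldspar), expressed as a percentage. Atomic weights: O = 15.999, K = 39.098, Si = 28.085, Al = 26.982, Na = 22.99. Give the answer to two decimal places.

9.97 mass %

M((Na₀.₄₈K₀.₅₂)AlSi₃O₈) = 270.595 g/mol.
Al contributes 1 × 26.982 = 26.982 g per mole.
26.982/270.595 = 0.0997 → 9.97%.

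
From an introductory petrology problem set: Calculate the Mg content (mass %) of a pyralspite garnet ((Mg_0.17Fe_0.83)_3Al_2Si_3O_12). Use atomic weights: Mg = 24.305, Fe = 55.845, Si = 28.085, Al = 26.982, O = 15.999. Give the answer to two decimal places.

M((Mg_0.17Fe_0.83)_3Al_2Si_3O_12) = 481.657 g/mol.
Mg contributes 0.51 × 24.305 = 12.396 g per mole.
12.396/481.657 = 0.0257 → 2.57%.

2.57 mass %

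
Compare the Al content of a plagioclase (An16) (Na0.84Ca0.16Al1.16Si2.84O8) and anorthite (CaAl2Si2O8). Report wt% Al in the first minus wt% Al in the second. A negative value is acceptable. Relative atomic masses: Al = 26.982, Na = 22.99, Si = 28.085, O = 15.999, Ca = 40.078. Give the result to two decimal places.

-7.58 percentage points

M(Na0.84Ca0.16Al1.16Si2.84O8) = 264.777 g/mol, so wt% Al = 31.299/264.777 × 100 = 11.82%.
M(CaAl2Si2O8) = 278.204 g/mol, so wt% Al = 53.964/278.204 × 100 = 19.40%.
11.82 − 19.40 = -7.58 pp.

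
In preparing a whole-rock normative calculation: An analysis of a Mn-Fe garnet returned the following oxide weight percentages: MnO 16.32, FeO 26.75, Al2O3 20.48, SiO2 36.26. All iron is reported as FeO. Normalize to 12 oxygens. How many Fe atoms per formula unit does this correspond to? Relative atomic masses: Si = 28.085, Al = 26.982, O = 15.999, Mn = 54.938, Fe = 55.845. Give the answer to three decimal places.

1.852 Fe apfu

MnO (M=70.937): mol = 0.23006; Mn = 0.23006, O = 0.23006.
FeO (M=71.844): mol = 0.37233; Fe = 0.37233, O = 0.37233.
Al2O3 (M=101.961): mol = 0.20086; Al = 0.40172, O = 0.60258.
SiO2 (M=60.083): mol = 0.60350; Si = 0.60350, O = 1.20700.
ΣO = 2.41197; factor = 12/ΣO = 4.97519.
Fe apfu = 0.37233 × 4.97519 = 1.852.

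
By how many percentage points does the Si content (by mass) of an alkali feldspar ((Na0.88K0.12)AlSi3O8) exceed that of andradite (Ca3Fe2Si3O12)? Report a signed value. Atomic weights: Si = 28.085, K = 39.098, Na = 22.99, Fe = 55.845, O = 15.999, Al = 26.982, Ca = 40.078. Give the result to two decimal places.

M((Na0.88K0.12)AlSi3O8) = 264.152 g/mol, so wt% Si = 84.255/264.152 × 100 = 31.90%.
M(Ca3Fe2Si3O12) = 508.167 g/mol, so wt% Si = 84.255/508.167 × 100 = 16.58%.
31.90 − 16.58 = 15.32 pp.

15.32 percentage points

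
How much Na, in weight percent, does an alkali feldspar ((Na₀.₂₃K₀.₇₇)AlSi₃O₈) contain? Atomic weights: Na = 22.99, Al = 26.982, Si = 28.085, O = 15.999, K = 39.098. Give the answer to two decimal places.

1.93 weight percent

Molar mass of (Na₀.₂₃K₀.₇₇)AlSi₃O₈: 0.23·22.99 + 0.77·39.098 + 1·26.982 + 3·28.085 + 8·15.999 = 274.622 g/mol.
Mass of Na per formula unit: 0.23 × 22.99 = 5.288 g.
Weight fraction Na = 5.288 / 274.622 = 0.0193.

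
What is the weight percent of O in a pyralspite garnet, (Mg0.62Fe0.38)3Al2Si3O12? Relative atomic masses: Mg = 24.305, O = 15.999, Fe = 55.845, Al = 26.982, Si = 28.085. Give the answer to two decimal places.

Formula mass = 1.86*24.305 + 1.14*55.845 + 2*26.982 + 3*28.085 + 12*15.999 = 439.078 g/mol, of which 191.988 g is O.
So O makes up 191.988/439.078 = 0.4373 of the mass, i.e. 43.73%.

43.73 mass %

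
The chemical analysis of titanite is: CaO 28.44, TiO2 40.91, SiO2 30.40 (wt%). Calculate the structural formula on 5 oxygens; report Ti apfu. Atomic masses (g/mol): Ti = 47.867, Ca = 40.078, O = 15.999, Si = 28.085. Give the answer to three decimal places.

CaO: 28.44/56.077 = 0.50716 mol → 0.50716 mol Ca, 0.50716 mol O.
TiO2: 40.91/79.865 = 0.51224 mol → 0.51224 mol Ti, 1.02448 mol O.
SiO2: 30.40/60.083 = 0.50597 mol → 0.50597 mol Si, 1.01194 mol O.
Total oxygen = 2.54358 mol. Normalization factor = 5/2.54358 = 1.96573.
Ti per 5 O = 0.51224 × 1.96573 = 1.007.

1.007 Ti apfu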